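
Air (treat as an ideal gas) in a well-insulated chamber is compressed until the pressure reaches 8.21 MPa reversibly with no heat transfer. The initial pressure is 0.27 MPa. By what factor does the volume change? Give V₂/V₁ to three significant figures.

From PV^γ = const, V₂/V₁ = (P₁/P₂)^(1/γ).
For a diatomic ideal gas γ = 7/5.
V₂/V₁ = (0.27/8.21)^(5/7) = 0.08724.

V₂/V₁ ≈ 0.0872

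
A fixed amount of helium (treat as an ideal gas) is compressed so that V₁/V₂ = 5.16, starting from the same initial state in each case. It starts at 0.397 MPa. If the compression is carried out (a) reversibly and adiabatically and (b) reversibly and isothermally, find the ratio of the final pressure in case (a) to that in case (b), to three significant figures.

P_adiabatic / P_isothermal ≈ 2.99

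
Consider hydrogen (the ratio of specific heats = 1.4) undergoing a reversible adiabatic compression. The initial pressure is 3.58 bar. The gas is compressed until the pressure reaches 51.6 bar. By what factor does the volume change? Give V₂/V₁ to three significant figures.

From PV^γ = const, V₂/V₁ = (P₁/P₂)^(1/γ).
V₂/V₁ = (3.58/51.6)^(0.714) = 0.1487.

V₂/V₁ ≈ 0.149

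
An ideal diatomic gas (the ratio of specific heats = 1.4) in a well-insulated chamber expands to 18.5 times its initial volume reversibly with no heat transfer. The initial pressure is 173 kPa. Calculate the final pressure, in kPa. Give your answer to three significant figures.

P₂ ≈ 2.91 kPa

Adiabatic: P₁V₁^γ = P₂V₂^γ ⇒ P₂ = P₁ (V₁/V₂)^γ.
P₂ = 173 × (1/18.5)^(1.4) = 2.911 kPa.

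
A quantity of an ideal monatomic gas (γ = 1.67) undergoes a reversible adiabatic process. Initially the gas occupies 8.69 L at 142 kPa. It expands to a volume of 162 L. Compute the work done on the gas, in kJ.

P₂ = P₁(V₁/V₂)^γ = 142×(8.69/162)^(1.67) = 1.073 kPa.
For a reversible adiabat, W_by_gas = (P₁V₁ − P₂V₂)/(γ−1).
W_by = (142000×0.00869 − 1073×0.162) / (0.67) = 1582 J.
W_on_gas = −W_by = -1582 J.

W ≈ -1.58 kJ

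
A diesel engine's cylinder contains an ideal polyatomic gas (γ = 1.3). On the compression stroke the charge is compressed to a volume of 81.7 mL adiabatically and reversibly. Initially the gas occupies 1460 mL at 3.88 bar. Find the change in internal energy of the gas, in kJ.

P₂ = P₁(V₁/V₂)^γ = 3.88×(1460/81.7)^(1.3) = 164.7 bar.
For a reversible adiabat, W_by_gas = (P₁V₁ − P₂V₂)/(γ−1).
W_by = (388000×0.00146 − 1.647×10^7×8.17×10^-5) / (0.3) = -2596 J.
Q = 0 ⇒ ΔU = −W_by = 2596 J.

ΔU ≈ 2.60 kJ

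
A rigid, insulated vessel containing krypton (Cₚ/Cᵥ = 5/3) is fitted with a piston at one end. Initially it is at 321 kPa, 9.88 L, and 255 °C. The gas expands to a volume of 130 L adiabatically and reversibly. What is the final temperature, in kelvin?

For a reversible adiabat TV^(γ−1) is constant, so T₂ = T₁ (V₁/V₂)^(γ−1).
T₁ = 255 °C = 528.1 K.
T₂ = 528.1 × (9.88/130)^(2/3) = 94.76 K.

T₂ ≈ 94.8 K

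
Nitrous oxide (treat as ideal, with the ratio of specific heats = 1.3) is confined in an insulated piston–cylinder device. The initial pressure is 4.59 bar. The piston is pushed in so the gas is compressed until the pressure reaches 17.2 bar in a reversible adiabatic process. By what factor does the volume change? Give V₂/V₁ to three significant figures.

V₂/V₁ ≈ 0.362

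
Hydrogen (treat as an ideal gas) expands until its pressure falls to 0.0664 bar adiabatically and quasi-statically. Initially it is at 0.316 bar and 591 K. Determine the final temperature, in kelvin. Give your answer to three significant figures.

T₂ ≈ 378 K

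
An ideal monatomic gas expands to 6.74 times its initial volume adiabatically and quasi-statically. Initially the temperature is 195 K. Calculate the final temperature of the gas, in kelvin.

T₂ ≈ 54.7 K

For a reversible adiabat TV^(γ−1) is constant, so T₂ = T₁ (V₁/V₂)^(γ−1).
For a monatomic ideal gas γ = 5/3, so γ−1 = 2/3.
T₂ = 195 × (1/6.74)^(2/3) = 54.65 K.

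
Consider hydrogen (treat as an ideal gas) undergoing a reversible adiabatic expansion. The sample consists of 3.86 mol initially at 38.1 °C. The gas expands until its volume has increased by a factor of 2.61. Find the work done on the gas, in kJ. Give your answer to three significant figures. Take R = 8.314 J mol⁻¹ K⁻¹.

W ≈ -7.96 kJ

For a reversible adiabat TV^(γ−1) is constant, so T₂ = T₁ (V₁/V₂)^(γ−1).
γ = 7/5 for a diatomic ideal gas, so γ−1 = 2/5.
T₁ = 38.1 °C = 311.2 K.
T₂ = 311.2 × (1/2.61)^(2/5) = 212.1 K.
Q = 0, so ΔU = W_on_gas = nCᵥΔT with Cᵥ = R/(γ−1) = 20.79 J/(mol·K).
ΔU = 3.86 × 20.79 × (212.1 − 311.2) = -7958 J.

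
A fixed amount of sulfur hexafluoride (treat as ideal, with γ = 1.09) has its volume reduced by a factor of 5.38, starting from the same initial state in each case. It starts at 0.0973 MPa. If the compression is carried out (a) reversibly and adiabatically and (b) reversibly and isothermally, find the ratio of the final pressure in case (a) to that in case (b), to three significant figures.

Isothermal: P_b = P₁(V₁/V₂) = 0.0973×5.38.
Adiabatic: P_a = P₁(V₁/V₂)^γ = 0.0973×5.38^(1.09).
P_a/P_b = (V₁/V₂)^(γ−1) = 5.38^(0.09) = 1.164.

P_adiabatic / P_isothermal ≈ 1.16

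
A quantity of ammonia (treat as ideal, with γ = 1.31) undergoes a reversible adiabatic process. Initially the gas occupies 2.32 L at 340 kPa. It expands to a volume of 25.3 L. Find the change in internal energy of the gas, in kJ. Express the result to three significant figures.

P₂ = P₁(V₁/V₂)^γ = 340×(2.32/25.3)^(1.31) = 14.87 kPa.
For a reversible adiabat, W_by_gas = (P₁V₁ − P₂V₂)/(γ−1).
W_by = (340000×0.00232 − 14870×0.0253) / (0.31) = 1331 J.
Q = 0 ⇒ ΔU = −W_by = -1331 J.

ΔU ≈ -1.33 kJ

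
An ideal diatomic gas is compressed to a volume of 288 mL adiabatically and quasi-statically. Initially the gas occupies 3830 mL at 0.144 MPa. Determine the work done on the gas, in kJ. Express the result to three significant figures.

W ≈ 2.50 kJ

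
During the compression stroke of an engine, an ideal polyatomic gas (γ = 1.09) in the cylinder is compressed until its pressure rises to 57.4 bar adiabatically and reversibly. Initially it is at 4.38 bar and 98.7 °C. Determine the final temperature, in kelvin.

Along an adiabat T P^((1−γ)/γ) is constant, so T₂ = T₁ (P₂/P₁)^((γ−1)/γ).
T₁ = 98.7 °C = 371.8 K.
T₂ = 371.8 × (57.4/4.38)^(0.0826) = 459.9 K.

T₂ ≈ 460 K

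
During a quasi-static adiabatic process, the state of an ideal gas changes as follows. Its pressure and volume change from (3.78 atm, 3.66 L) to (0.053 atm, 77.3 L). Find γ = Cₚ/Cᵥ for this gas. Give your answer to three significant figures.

PV^γ = const ⇒ γ = ln(P₂/P₁) / ln(V₁/V₂).
γ = ln(0.053/3.78) / ln(3.66/77.3) = 1.399.

γ ≈ 1.40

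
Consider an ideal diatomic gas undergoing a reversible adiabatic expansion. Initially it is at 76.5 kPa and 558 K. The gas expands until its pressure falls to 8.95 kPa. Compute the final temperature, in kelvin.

Along an adiabat T P^((1−γ)/γ) is constant, so T₂ = T₁ (P₂/P₁)^((γ−1)/γ).
For a diatomic ideal gas γ = 7/5, so (γ−1)/γ = 2/7.
T₂ = 558 × (8.95/76.5)^(2/7) = 302.3 K.

T₂ ≈ 302 K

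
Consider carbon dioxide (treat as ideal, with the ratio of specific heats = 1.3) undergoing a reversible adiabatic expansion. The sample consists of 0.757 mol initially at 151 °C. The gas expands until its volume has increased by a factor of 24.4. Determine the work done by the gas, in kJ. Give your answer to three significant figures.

W ≈ 5.49 kJ

For a reversible adiabat TV^(γ−1) is constant, so T₂ = T₁ (V₁/V₂)^(γ−1).
T₁ = 151 °C = 424.1 K.
T₂ = 424.1 × (1/24.4)^(0.3) = 162.7 K.
Q = 0, so ΔU = W_on_gas = nCᵥΔT with Cᵥ = R/(γ−1) = 27.71 J/(mol·K).
ΔU = 0.757 × 27.71 × (162.7 − 424.1) = -5486 J.
Work done by the gas = −ΔU = 5486 J.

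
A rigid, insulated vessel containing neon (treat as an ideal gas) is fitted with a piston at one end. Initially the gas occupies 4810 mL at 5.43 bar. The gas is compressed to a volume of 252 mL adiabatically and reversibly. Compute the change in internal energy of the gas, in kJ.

γ = 5/3 for a monatomic ideal gas.
P₂ = P₁(V₁/V₂)^γ = 5.43×(4810/252)^(5/3) = 740.2 bar.
For a reversible adiabat, W_by_gas = (P₁V₁ − P₂V₂)/(γ−1).
W_by = (543000×0.00481 − 7.402×10^7×0.000252) / (2/3) = -24060 J.
Q = 0 ⇒ ΔU = −W_by = 24060 J.

ΔU ≈ 24.1 kJ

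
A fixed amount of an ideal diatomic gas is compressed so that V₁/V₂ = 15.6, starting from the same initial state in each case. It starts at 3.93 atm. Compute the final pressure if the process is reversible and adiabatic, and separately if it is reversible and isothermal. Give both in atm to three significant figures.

adiabatic: 184 atm; isothermal: 61.3 atm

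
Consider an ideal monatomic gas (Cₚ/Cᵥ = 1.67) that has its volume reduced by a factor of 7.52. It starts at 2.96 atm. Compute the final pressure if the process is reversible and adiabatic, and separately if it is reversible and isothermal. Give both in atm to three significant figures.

Isothermal: P₂ = P₁(V₁/V₂) = 2.96×7.52 = 22.26 atm.
Adiabatic: P₂ = P₁(V₁/V₂)^γ = 2.96×7.52^(1.67) = 86.02 atm.

adiabatic: 86.0 atm; isothermal: 22.3 atm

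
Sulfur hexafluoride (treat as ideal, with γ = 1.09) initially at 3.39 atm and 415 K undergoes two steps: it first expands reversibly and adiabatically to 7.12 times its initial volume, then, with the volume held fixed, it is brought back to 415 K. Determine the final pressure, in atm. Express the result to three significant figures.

P₃ ≈ 0.476 atm

Adiabatic step (PV^γ = const): P₂ = 3.39×(1/7.12)^(1.09) = 0.399 atm; T₂ = 415×(1/7.12)^(0.09) = 347.8 K.
Isochoric: P₃ = P₂(T₃/T₂) = 0.399 × (415/347.8) = 0.4761 atm.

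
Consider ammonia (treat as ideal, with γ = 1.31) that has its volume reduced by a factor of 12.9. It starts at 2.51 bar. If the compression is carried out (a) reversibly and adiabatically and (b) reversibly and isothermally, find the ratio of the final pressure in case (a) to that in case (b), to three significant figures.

Isothermal: P_b = P₁(V₁/V₂) = 2.51×12.9.
Adiabatic: P_a = P₁(V₁/V₂)^γ = 2.51×12.9^(1.31).
P_a/P_b = (V₁/V₂)^(γ−1) = 12.9^(0.31) = 2.209.

P_adiabatic / P_isothermal ≈ 2.21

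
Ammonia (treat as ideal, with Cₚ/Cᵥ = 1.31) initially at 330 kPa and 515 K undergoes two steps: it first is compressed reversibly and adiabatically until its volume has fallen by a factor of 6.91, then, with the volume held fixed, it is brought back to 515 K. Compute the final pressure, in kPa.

P₃ ≈ 2280 kPa

Adiabatic step (PV^γ = const): P₂ = 330×6.91^(1.31) = 4152 kPa; T₂ = 515×6.91^(0.31) = 937.7 K.
Isochoric: P₃ = P₂(T₃/T₂) = 4152 × (515/937.7) = 2280 kPa.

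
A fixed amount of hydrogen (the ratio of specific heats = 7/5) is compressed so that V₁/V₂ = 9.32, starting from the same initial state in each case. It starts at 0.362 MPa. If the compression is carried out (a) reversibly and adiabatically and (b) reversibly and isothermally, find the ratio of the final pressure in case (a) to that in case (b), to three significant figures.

P_adiabatic / P_isothermal ≈ 2.44

Isothermal: P_b = P₁(V₁/V₂) = 0.362×9.32.
Adiabatic: P_a = P₁(V₁/V₂)^γ = 0.362×9.32^(7/5).
P_a/P_b = (V₁/V₂)^(γ−1) = 9.32^(2/5) = 2.442.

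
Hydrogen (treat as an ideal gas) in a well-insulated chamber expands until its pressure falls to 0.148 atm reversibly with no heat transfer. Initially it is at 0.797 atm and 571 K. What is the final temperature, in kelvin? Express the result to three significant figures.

Along an adiabat T P^((1−γ)/γ) is constant, so T₂ = T₁ (P₂/P₁)^((γ−1)/γ).
For a diatomic ideal gas γ = 7/5, so (γ−1)/γ = 2/7.
T₂ = 571 × (0.148/0.797)^(2/7) = 353 K.

T₂ ≈ 353 K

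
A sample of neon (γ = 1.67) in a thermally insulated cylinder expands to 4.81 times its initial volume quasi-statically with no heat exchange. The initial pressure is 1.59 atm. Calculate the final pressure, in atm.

P₂ ≈ 0.115 atm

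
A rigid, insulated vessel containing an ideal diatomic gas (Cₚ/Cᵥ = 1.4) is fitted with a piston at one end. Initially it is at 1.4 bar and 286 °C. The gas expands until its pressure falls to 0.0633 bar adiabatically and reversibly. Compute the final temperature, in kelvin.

Adiabatic: T₂/T₁ = (P₂/P₁)^((γ−1)/γ).
T₁ = 286 °C = 559.1 K.
T₂ = 559.1 × (0.0633/1.4)^(0.286) = 230.8 K.

T₂ ≈ 231 K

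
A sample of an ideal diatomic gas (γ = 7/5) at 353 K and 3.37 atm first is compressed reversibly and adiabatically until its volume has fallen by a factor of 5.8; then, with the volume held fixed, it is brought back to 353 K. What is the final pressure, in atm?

P₃ ≈ 19.5 atm

Adiabatic step (PV^γ = const): P₂ = 3.37×5.8^(7/5) = 39.48 atm; T₂ = 353×5.8^(2/5) = 713.1 K.
Isochoric: P₃ = P₂(T₃/T₂) = 39.48 × (353/713.1) = 19.55 atm.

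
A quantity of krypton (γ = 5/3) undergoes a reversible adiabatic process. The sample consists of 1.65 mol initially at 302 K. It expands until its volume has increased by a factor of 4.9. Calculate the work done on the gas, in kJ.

W ≈ -4.06 kJ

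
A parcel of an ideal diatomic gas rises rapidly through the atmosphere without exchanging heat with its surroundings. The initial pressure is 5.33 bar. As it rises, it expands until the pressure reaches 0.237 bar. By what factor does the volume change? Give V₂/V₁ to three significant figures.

V₂/V₁ ≈ 9.24

From PV^γ = const, V₂/V₁ = (P₁/P₂)^(1/γ).
For a diatomic ideal gas γ = 7/5.
V₂/V₁ = (5.33/0.237)^(5/7) = 9.241.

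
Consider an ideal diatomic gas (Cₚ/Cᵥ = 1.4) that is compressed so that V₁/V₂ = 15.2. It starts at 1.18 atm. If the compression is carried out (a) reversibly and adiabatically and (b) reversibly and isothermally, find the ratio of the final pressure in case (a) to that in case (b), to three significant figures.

P_adiabatic / P_isothermal ≈ 2.97

Isothermal: P_b = P₁(V₁/V₂) = 1.18×15.2.
Adiabatic: P_a = P₁(V₁/V₂)^γ = 1.18×15.2^(1.4).
P_a/P_b = (V₁/V₂)^(γ−1) = 15.2^(0.4) = 2.97.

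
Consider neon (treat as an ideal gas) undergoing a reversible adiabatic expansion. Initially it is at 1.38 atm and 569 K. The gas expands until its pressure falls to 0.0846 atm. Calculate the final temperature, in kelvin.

T₂ ≈ 186 K

Along an adiabat T P^((1−γ)/γ) is constant, so T₂ = T₁ (P₂/P₁)^((γ−1)/γ).
For a monatomic ideal gas γ = 5/3, so (γ−1)/γ = 2/5.
T₂ = 569 × (0.0846/1.38)^(2/5) = 186.3 K.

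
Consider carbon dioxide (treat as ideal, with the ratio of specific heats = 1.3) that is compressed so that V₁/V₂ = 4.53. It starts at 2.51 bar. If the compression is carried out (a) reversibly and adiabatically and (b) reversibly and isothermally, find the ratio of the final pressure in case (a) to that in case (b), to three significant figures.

P_adiabatic / P_isothermal ≈ 1.57

Isothermal: P_b = P₁(V₁/V₂) = 2.51×4.53.
Adiabatic: P_a = P₁(V₁/V₂)^γ = 2.51×4.53^(1.3).
P_a/P_b = (V₁/V₂)^(γ−1) = 4.53^(0.3) = 1.573.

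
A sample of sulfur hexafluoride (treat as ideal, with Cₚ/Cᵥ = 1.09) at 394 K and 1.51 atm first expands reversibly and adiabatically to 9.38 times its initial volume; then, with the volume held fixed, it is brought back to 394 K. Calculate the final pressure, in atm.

Adiabatic step (PV^γ = const): P₂ = 1.51×(1/9.38)^(1.09) = 0.1316 atm; T₂ = 394×(1/9.38)^(0.09) = 322.1 K.
Isochoric: P₃ = P₂(T₃/T₂) = 0.1316 × (394/322.1) = 0.161 atm.

P₃ ≈ 0.161 atm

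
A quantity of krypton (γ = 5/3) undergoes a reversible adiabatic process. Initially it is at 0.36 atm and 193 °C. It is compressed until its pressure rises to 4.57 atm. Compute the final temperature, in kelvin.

T₂ ≈ 1290 K

Along an adiabat T P^((1−γ)/γ) is constant, so T₂ = T₁ (P₂/P₁)^((γ−1)/γ).
T₁ = 193 °C = 466.1 K.
T₂ = 466.1 × (4.57/0.36)^(2/5) = 1288 K.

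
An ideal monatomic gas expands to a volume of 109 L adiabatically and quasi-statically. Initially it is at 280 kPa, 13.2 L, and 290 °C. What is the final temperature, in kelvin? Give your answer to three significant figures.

T₂ ≈ 138 K

Adiabatic: T₁V₁^(γ−1) = T₂V₂^(γ−1) ⇒ T₂ = T₁ (V₁/V₂)^(γ−1).
γ = 5/3 for a monatomic ideal gas.
T₁ = 290 °C = 563.1 K.
T₂ = 563.1 × (13.2/109)^(2/3) = 137.8 K.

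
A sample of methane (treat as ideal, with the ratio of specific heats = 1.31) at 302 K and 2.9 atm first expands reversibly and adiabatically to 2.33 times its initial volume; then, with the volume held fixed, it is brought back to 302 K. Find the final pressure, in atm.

P₃ ≈ 1.24 atm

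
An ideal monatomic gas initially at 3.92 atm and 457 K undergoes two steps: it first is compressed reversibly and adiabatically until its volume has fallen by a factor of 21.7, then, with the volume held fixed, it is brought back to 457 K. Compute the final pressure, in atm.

P₃ ≈ 85.1 atm

For a monatomic ideal gas γ = 5/3.
Adiabatic step (PV^γ = const): P₂ = 3.92×21.7^(5/3) = 661.8 atm; T₂ = 457×21.7^(2/3) = 3555 K.
Isochoric: P₃ = P₂(T₃/T₂) = 661.8 × (457/3555) = 85.06 atm.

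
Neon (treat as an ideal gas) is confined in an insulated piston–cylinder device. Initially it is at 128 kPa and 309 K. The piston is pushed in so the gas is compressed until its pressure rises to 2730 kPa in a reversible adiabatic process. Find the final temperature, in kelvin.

T₂ ≈ 1050 K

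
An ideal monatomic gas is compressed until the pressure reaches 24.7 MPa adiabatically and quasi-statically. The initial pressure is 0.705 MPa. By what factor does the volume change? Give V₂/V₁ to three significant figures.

V₂/V₁ ≈ 0.118

From PV^γ = const, V₂/V₁ = (P₁/P₂)^(1/γ).
For a monatomic ideal gas γ = 5/3.
V₂/V₁ = (0.705/24.7)^(3/5) = 0.1184.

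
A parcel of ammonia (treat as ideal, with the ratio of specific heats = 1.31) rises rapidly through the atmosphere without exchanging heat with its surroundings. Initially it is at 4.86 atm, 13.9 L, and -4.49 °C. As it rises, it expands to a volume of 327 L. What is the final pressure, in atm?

P₂ ≈ 0.0776 atm

Adiabatic: P₁V₁^γ = P₂V₂^γ ⇒ P₂ = P₁ (V₁/V₂)^γ.
P₂ = 4.86 × (13.9/327)^(1.31) = 0.07761 atm.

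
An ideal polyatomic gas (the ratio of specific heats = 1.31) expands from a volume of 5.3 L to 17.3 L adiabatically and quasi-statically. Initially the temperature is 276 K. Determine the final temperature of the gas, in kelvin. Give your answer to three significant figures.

Adiabatic: T₁V₁^(γ−1) = T₂V₂^(γ−1) ⇒ T₂ = T₁ (V₁/V₂)^(γ−1).
T₂ = 276 × (5.3/17.3)^(0.31) = 191.3 K.

T₂ ≈ 191 K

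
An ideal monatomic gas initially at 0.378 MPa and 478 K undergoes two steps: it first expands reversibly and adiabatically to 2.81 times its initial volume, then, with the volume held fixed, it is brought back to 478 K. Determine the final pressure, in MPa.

P₃ ≈ 0.135 MPa

For a monatomic ideal gas γ = 5/3.
Adiabatic step (PV^γ = const): P₂ = 0.378×(1/2.81)^(5/3) = 0.06755 MPa; T₂ = 478×(1/2.81)^(2/3) = 240 K.
Isochoric: P₃ = P₂(T₃/T₂) = 0.06755 × (478/240) = 0.1345 MPa.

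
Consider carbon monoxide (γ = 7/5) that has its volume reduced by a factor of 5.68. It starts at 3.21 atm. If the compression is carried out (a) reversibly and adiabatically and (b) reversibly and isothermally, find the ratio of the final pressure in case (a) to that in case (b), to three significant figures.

P_adiabatic / P_isothermal ≈ 2.00

Isothermal: P_b = P₁(V₁/V₂) = 3.21×5.68.
Adiabatic: P_a = P₁(V₁/V₂)^γ = 3.21×5.68^(7/5).
P_a/P_b = (V₁/V₂)^(γ−1) = 5.68^(2/5) = 2.003.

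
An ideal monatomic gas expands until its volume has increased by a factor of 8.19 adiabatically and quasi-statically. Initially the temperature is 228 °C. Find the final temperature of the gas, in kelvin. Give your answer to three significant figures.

Adiabatic: T₁V₁^(γ−1) = T₂V₂^(γ−1) ⇒ T₂ = T₁ (V₁/V₂)^(γ−1).
For a monatomic ideal gas γ = 5/3, so γ−1 = 2/3.
T₁ = 228 °C = 501.1 K.
T₂ = 501.1 × (1/8.19)^(2/3) = 123.3 K.

T₂ ≈ 123 K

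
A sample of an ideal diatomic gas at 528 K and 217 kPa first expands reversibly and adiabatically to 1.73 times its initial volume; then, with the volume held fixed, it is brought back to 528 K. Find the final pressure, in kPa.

P₃ ≈ 125 kPa

For a diatomic ideal gas γ = 7/5.
Adiabatic step (PV^γ = const): P₂ = 217×(1/1.73)^(7/5) = 100.7 kPa; T₂ = 528×(1/1.73)^(2/5) = 424 K.
Isochoric: P₃ = P₂(T₃/T₂) = 100.7 × (528/424) = 125.4 kPa.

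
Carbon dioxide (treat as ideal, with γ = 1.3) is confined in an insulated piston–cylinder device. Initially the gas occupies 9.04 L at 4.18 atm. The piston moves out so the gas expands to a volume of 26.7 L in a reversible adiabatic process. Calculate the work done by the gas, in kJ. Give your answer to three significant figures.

P₂ = P₁(V₁/V₂)^γ = 4.18×(9.04/26.7)^(1.3) = 1.023 atm.
For a reversible adiabat, W_by_gas = (P₁V₁ − P₂V₂)/(γ−1).
W_by = (423500×0.00904 − 103600×0.0267) / (0.3) = 3540 J.

W ≈ 3.54 kJ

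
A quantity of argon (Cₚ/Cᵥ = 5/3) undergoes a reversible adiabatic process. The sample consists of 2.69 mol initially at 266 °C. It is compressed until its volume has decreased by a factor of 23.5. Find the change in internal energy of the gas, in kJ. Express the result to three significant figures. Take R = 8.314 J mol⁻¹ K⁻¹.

ΔU ≈ 130 kJ

For a reversible adiabat TV^(γ−1) is constant, so T₂ = T₁ (V₁/V₂)^(γ−1).
T₁ = 266 °C = 539.1 K.
T₂ = 539.1 × 23.5^(2/3) = 4423 K.
Q = 0, so ΔU = W_on_gas = nCᵥΔT with Cᵥ = R/(γ−1) = 12.47 J/(mol·K).
ΔU = 2.69 × 12.47 × (4423 − 539.1) = 130300 J.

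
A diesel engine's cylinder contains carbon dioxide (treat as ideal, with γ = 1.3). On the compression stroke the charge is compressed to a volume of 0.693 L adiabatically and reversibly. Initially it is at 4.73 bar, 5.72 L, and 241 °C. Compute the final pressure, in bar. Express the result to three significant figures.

P₂ ≈ 73.5 bar

Since PV^γ is constant along a reversible adiabat, P₂ = P₁ (V₁/V₂)^γ.
P₂ = 4.73 × (5.72/0.693)^(1.3) = 73.54 bar.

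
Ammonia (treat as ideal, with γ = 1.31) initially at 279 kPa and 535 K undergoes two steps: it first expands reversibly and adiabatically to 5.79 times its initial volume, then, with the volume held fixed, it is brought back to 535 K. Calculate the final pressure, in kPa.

P₃ ≈ 48.2 kPa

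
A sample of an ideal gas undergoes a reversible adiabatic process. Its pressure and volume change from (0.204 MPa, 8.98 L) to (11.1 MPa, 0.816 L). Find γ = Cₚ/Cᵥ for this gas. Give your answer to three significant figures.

PV^γ = const ⇒ γ = ln(P₂/P₁) / ln(V₁/V₂).
γ = ln(11.1/0.204) / ln(8.98/0.816) = 1.666.

γ ≈ 1.67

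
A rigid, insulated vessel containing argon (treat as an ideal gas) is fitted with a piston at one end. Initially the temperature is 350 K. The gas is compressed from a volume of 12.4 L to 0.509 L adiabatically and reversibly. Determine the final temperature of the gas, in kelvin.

For a reversible adiabat TV^(γ−1) is constant, so T₂ = T₁ (V₁/V₂)^(γ−1).
For a monatomic ideal gas γ = 5/3, so γ−1 = 2/3.
T₂ = 350 × (12.4/0.509)^(2/3) = 2941 K.

T₂ ≈ 2940 K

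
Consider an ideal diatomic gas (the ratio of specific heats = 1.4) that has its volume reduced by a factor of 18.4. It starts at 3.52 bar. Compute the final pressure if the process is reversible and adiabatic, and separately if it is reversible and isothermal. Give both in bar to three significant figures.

adiabatic: 208 bar; isothermal: 64.8 bar

Isothermal: P₂ = P₁(V₁/V₂) = 3.52×18.4 = 64.77 bar.
Adiabatic: P₂ = P₁(V₁/V₂)^γ = 3.52×18.4^(1.4) = 207.6 bar.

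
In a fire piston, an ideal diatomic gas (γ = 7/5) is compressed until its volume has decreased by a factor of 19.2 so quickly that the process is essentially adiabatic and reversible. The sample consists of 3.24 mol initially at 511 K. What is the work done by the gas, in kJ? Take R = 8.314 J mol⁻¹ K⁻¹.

W ≈ -77.8 kJ

Adiabatic: T₁V₁^(γ−1) = T₂V₂^(γ−1) ⇒ T₂ = T₁ (V₁/V₂)^(γ−1).
T₂ = 511 × 19.2^(2/5) = 1666 K.
Q = 0, so ΔU = W_on_gas = nCᵥΔT with Cᵥ = R/(γ−1) = 20.79 J/(mol·K).
ΔU = 3.24 × 20.79 × (1666 − 511) = 77800 J.
Work done by the gas = −ΔU = -77800 J.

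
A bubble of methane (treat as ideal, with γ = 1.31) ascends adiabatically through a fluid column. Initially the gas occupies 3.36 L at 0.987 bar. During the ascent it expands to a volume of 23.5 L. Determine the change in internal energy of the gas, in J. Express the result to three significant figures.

ΔU ≈ -484 J

P₂ = P₁(V₁/V₂)^γ = 0.987×(3.36/23.5)^(1.31) = 0.07722 bar.
For a reversible adiabat, W_by_gas = (P₁V₁ − P₂V₂)/(γ−1).
W_by = (98700×0.00336 − 7722×0.0235) / (0.31) = 484.4 J.
Q = 0 ⇒ ΔU = −W_by = -484.4 J.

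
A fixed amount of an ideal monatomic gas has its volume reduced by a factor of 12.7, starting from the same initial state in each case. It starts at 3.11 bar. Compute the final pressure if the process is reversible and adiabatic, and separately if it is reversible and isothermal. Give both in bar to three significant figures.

adiabatic: 215 bar; isothermal: 39.5 bar

For a monatomic ideal gas γ = 5/3.
Isothermal: P₂ = P₁(V₁/V₂) = 3.11×12.7 = 39.5 bar.
Adiabatic: P₂ = P₁(V₁/V₂)^γ = 3.11×12.7^(5/3) = 215 bar.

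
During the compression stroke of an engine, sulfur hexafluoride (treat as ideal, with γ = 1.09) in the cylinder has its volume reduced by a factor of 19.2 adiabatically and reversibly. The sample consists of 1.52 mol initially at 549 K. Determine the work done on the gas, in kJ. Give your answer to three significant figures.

W ≈ 23.5 kJ

Adiabatic: T₁V₁^(γ−1) = T₂V₂^(γ−1) ⇒ T₂ = T₁ (V₁/V₂)^(γ−1).
T₂ = 549 × 19.2^(0.09) = 716.3 K.
Q = 0, so ΔU = W_on_gas = nCᵥΔT with Cᵥ = R/(γ−1) = 92.38 J/(mol·K).
ΔU = 1.52 × 92.38 × (716.3 − 549) = 23490 J.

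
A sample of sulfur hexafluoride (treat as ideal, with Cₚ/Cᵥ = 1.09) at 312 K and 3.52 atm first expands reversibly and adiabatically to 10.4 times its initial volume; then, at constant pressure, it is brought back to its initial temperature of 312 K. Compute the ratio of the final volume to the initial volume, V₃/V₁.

Adiabatic step: V₂/V₁ = 10.4; T₂ = T₁·(1/10.4)^(0.09) = 252.7 K.
Isobaric step: V₃/V₂ = T₃/T₂ = 312/252.7.
V₃/V₁ = (V₂/V₁)(V₃/V₂) = 10.4 × (312/252.7) = 12.84.

V₃/V₁ ≈ 12.8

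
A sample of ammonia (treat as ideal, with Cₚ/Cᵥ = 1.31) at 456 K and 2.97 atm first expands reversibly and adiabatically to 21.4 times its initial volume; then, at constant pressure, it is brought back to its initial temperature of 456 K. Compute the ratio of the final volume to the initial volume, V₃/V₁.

V₃/V₁ ≈ 55.3

Adiabatic step: V₂/V₁ = 21.4; T₂ = T₁·(1/21.4)^(0.31) = 176.4 K.
Isobaric step: V₃/V₂ = T₃/T₂ = 456/176.4.
V₃/V₁ = (V₂/V₁)(V₃/V₂) = 21.4 × (456/176.4) = 55.31.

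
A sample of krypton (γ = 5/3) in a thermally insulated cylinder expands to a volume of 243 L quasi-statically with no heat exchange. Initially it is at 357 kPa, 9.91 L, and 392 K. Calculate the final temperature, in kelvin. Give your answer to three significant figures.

T₂ ≈ 46.4 K

Adiabatic: T₁V₁^(γ−1) = T₂V₂^(γ−1) ⇒ T₂ = T₁ (V₁/V₂)^(γ−1).
T₂ = 392 × (9.91/243)^(2/3) = 46.44 K.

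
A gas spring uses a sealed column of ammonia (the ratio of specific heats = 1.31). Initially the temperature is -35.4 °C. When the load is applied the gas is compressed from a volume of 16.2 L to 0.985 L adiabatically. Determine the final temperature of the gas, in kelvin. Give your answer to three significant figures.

T₂ ≈ 566 K

For a reversible adiabat TV^(γ−1) is constant, so T₂ = T₁ (V₁/V₂)^(γ−1).
T₁ = -35.4 °C = 237.7 K.
T₂ = 237.7 × (16.2/0.985)^(0.31) = 566.4 K.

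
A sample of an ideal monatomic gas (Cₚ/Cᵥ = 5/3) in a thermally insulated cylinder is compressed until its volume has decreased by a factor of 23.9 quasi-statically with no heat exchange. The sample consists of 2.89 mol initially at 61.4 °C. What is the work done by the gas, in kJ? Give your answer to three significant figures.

For a reversible adiabat TV^(γ−1) is constant, so T₂ = T₁ (V₁/V₂)^(γ−1).
T₁ = 61.4 °C = 334.5 K.
T₂ = 334.5 × 23.9^(2/3) = 2776 K.
Q = 0, so ΔU = W_on_gas = nCᵥΔT with Cᵥ = R/(γ−1) = 12.47 J/(mol·K).
ΔU = 2.89 × 12.47 × (2776 − 334.5) = 87990 J.
Work done by the gas = −ΔU = -87990 J.

W ≈ -88.0 kJ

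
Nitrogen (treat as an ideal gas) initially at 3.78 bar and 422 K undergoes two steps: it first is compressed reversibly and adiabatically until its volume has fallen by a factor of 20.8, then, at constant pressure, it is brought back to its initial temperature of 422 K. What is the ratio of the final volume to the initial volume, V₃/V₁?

V₃/V₁ ≈ 0.0143

For a diatomic ideal gas γ = 7/5.
Adiabatic step: V₂/V₁ = 0.04808; T₂ = T₁·20.8^(2/5) = 1421 K.
Isobaric step: V₃/V₂ = T₃/T₂ = 422/1421.
V₃/V₁ = (V₂/V₁)(V₃/V₂) = 0.04808 × (422/1421) = 0.01428.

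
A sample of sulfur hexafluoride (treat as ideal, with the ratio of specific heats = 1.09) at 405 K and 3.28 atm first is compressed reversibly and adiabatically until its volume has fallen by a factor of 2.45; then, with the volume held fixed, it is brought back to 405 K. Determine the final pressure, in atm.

Adiabatic step (PV^γ = const): P₂ = 3.28×2.45^(1.09) = 8.711 atm; T₂ = 405×2.45^(0.09) = 439 K.
Isochoric: P₃ = P₂(T₃/T₂) = 8.711 × (405/439) = 8.036 atm.

P₃ ≈ 8.04 atm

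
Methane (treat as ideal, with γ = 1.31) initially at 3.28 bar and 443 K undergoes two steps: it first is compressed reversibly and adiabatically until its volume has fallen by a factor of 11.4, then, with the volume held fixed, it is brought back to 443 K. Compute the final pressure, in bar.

P₃ ≈ 37.4 bar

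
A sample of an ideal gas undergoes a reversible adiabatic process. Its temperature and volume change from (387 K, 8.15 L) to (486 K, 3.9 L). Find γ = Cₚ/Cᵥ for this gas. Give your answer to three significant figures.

TV^(γ−1) = const ⇒ γ − 1 = ln(T₂/T₁) / ln(V₁/V₂).
γ = 1 + ln(486/387) / ln(8.15/3.9) = 1.309.

γ ≈ 1.31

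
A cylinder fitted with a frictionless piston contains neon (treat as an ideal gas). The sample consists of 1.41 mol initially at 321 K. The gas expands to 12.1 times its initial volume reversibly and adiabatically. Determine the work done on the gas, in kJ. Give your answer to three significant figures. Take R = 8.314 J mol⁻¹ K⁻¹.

W ≈ -4.57 kJ

Adiabatic: T₁V₁^(γ−1) = T₂V₂^(γ−1) ⇒ T₂ = T₁ (V₁/V₂)^(γ−1).
γ = 5/3 for a monatomic ideal gas, so γ−1 = 2/3.
T₂ = 321 × (1/12.1)^(2/3) = 60.9 K.
Q = 0, so ΔU = W_on_gas = nCᵥΔT with Cᵥ = R/(γ−1) = 12.47 J/(mol·K).
ΔU = 1.41 × 12.47 × (60.9 − 321) = -4574 J.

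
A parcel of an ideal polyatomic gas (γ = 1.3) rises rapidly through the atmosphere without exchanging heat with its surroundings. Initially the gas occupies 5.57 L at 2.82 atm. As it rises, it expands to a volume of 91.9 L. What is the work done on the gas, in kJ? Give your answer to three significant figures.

P₂ = P₁(V₁/V₂)^γ = 2.82×(5.57/91.9)^(1.3) = 0.07371 atm.
For a reversible adiabat, W_by_gas = (P₁V₁ − P₂V₂)/(γ−1).
W_by = (285700×0.00557 − 7469×0.0919) / (0.3) = 3017 J.
W_on_gas = −W_by = -3017 J.

W ≈ -3.02 kJ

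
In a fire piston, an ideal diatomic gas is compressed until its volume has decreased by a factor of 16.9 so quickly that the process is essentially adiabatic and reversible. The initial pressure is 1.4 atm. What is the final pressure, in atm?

P₂ ≈ 73.3 atm

Adiabatic: P₁V₁^γ = P₂V₂^γ ⇒ P₂ = P₁ (V₁/V₂)^γ.
For a diatomic ideal gas γ = 7/5.
P₂ = 1.4 × 16.9^(7/5) = 73.31 atm.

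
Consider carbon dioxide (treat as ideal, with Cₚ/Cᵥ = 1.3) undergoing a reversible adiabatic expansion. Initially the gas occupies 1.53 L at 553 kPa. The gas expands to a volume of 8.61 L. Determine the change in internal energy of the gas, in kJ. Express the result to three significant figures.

P₂ = P₁(V₁/V₂)^γ = 553×(1.53/8.61)^(1.3) = 58.52 kPa.
For a reversible adiabat, W_by_gas = (P₁V₁ − P₂V₂)/(γ−1).
W_by = (553000×0.00153 − 58520×0.00861) / (0.3) = 1141 J.
Q = 0 ⇒ ΔU = −W_by = -1141 J.

ΔU ≈ -1.14 kJ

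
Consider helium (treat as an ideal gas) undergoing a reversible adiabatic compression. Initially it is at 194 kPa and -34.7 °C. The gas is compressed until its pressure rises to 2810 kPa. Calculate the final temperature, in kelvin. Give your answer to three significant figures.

Along an adiabat T P^((1−γ)/γ) is constant, so T₂ = T₁ (P₂/P₁)^((γ−1)/γ).
For a monatomic ideal gas γ = 5/3, so (γ−1)/γ = 2/5.
T₁ = -34.7 °C = 238.4 K.
T₂ = 238.4 × (2810/194)^(2/5) = 694.6 K.

T₂ ≈ 695 K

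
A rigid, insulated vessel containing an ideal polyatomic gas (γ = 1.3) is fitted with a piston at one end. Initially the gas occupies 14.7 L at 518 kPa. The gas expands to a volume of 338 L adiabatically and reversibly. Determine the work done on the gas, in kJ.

W ≈ -15.5 kJ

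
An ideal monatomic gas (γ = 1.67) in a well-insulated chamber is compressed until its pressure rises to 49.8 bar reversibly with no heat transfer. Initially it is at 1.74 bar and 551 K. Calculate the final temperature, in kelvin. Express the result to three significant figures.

Adiabatic: T₂/T₁ = (P₂/P₁)^((γ−1)/γ).
T₂ = 551 × (49.8/1.74)^(0.401) = 2116 K.

T₂ ≈ 2120 K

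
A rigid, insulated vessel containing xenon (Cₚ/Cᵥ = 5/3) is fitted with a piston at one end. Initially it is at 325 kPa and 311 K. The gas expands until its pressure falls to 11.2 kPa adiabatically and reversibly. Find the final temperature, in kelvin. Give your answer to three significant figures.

T₂ ≈ 80.9 K

Along an adiabat T P^((1−γ)/γ) is constant, so T₂ = T₁ (P₂/P₁)^((γ−1)/γ).
T₂ = 311 × (11.2/325)^(2/5) = 80.85 K.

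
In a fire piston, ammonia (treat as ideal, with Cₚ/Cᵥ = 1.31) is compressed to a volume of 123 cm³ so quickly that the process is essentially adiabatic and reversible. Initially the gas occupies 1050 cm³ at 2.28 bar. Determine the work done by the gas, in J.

W ≈ -729 J

P₂ = P₁(V₁/V₂)^γ = 2.28×(1050/123)^(1.31) = 37.84 bar.
For a reversible adiabat, W_by_gas = (P₁V₁ − P₂V₂)/(γ−1).
W_by = (228000×0.00105 − 3.784×10^6×0.000123) / (0.31) = -729 J.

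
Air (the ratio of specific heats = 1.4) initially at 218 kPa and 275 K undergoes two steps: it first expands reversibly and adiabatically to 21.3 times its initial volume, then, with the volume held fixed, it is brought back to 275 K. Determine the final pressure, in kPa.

Adiabatic step (PV^γ = const): P₂ = 218×(1/21.3)^(1.4) = 3.011 kPa; T₂ = 275×(1/21.3)^(0.4) = 80.91 K.
Isochoric: P₃ = P₂(T₃/T₂) = 3.011 × (275/80.91) = 10.23 kPa.

P₃ ≈ 10.2 kPa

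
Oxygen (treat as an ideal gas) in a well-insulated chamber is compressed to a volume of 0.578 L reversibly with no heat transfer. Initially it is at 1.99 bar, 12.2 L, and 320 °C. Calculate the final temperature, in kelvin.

T₂ ≈ 2010 K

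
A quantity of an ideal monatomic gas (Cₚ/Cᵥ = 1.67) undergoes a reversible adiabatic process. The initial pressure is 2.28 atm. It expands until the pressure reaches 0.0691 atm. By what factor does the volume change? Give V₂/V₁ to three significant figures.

V₂/V₁ ≈ 8.11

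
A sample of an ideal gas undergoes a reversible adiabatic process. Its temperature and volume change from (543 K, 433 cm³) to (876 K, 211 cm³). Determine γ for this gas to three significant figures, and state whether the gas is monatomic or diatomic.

γ ≈ 1.67; monatomic

TV^(γ−1) = const ⇒ γ − 1 = ln(T₂/T₁) / ln(V₁/V₂).
γ = 1 + ln(876/543) / ln(433/211) = 1.665.
γ ≈ 1.67 is close to 5/3, so the gas is monatomic.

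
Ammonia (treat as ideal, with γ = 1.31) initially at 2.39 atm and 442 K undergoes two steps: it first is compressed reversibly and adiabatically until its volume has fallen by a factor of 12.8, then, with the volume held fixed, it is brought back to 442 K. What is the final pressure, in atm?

P₃ ≈ 30.6 atm

Adiabatic step (PV^γ = const): P₂ = 2.39×12.8^(1.31) = 67.43 atm; T₂ = 442×12.8^(0.31) = 974.2 K.
Isochoric: P₃ = P₂(T₃/T₂) = 67.43 × (442/974.2) = 30.59 atm.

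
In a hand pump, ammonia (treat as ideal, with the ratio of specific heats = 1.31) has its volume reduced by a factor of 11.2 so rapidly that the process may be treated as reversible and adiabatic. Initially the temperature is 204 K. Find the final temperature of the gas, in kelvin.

Adiabatic: T₁V₁^(γ−1) = T₂V₂^(γ−1) ⇒ T₂ = T₁ (V₁/V₂)^(γ−1).
T₂ = 204 × 11.2^(0.31) = 431.4 K.

T₂ ≈ 431 K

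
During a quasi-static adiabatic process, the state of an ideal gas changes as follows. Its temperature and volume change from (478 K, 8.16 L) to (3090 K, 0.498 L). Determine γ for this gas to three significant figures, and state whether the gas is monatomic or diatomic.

γ ≈ 1.67; monatomic

TV^(γ−1) = const ⇒ γ − 1 = ln(T₂/T₁) / ln(V₁/V₂).
γ = 1 + ln(3090/478) / ln(8.16/0.498) = 1.667.
γ ≈ 1.67 is close to 5/3, so the gas is monatomic.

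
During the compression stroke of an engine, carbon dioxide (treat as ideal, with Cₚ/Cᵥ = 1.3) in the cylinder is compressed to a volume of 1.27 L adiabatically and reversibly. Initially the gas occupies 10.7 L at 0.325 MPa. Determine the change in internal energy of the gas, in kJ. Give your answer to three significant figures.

P₂ = P₁(V₁/V₂)^γ = 0.325×(10.7/1.27)^(1.3) = 5.19 MPa.
For a reversible adiabat, W_by_gas = (P₁V₁ − P₂V₂)/(γ−1).
W_by = (325000×0.0107 − 5.19×10^6×0.00127) / (0.3) = -10380 J.
Q = 0 ⇒ ΔU = −W_by = 10380 J.

ΔU ≈ 10.4 kJ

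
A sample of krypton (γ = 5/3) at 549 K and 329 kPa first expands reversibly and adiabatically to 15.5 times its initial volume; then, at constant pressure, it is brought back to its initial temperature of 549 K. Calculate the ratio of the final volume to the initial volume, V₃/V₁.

V₃/V₁ ≈ 96.4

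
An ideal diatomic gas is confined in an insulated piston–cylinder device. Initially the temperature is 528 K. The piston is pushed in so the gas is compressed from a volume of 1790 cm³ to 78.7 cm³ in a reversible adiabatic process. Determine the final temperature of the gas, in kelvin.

Adiabatic: T₁V₁^(γ−1) = T₂V₂^(γ−1) ⇒ T₂ = T₁ (V₁/V₂)^(γ−1).
For a diatomic ideal gas γ = 7/5, so γ−1 = 2/5.
T₂ = 528 × (1790/78.7)^(2/5) = 1842 K.

T₂ ≈ 1840 K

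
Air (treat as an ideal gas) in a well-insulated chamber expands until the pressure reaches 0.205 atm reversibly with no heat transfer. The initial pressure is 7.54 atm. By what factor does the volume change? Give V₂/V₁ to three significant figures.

From PV^γ = const, V₂/V₁ = (P₁/P₂)^(1/γ).
For a diatomic ideal gas γ = 7/5.
V₂/V₁ = (7.54/0.205)^(5/7) = 13.13.

V₂/V₁ ≈ 13.1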